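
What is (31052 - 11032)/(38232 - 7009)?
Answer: 20020/31223 ≈ 0.64119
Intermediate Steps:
(31052 - 11032)/(38232 - 7009) = 20020/31223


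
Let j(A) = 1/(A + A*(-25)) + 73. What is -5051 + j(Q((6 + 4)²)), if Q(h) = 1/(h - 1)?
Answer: -39857/8 ≈ -4982.1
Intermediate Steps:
Q(h) = 1/(-1 + h)
j(A) = 73 - 1/(24*A) (j(A) = 1/(A - 25*A) + 73 = 1/(-24*A) + 73 = -1/(24*A) + 73 = 73 - 1/(24*A))
-5051 + j(Q((6 + 4)²)) = -5051 + (73 - (-1/24 + (6 + 4)²/24)) = -5051 + (73 - 1/(24*(1/(-1 + 10²)))) = -5051 + (73 - 1/(24*(1/(-1 + 100)))) = -5051 + (73 - 1/(24*(1/99))) = -5051 + (73 - 1/(24*1/99)) = -5051 + (73 - 1/24*99) = -5051 + (73 - 33/8) = -5051 + 551/8 = -39857/8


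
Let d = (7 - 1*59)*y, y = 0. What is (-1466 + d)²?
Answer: 2149156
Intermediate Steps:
d = 0 (d = (7 - 1*59)*0 = (7 - 59)*0 = -52*0 = 0)
(-1466 + d)² = (-1466 + 0)² = (-1466)² = 2149156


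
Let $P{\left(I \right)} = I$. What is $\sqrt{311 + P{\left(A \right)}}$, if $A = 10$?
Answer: $\sqrt{321} \approx 17.916$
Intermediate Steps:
$\sqrt{311 + P{\left(A \right)}} = \sqrt{311 + 10} = \sqrt{321}$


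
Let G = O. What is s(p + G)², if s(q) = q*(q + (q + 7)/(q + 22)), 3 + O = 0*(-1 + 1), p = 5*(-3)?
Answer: 558009/4 ≈ 1.3950e+5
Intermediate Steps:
p = -15
O = -3 (O = -3 + 0*(-1 + 1) = -3 + 0*0 = -3 + 0 = -3)
G = -3
s(q) = q*(q + (7 + q)/(22 + q))
s(p + G)² = ((-15 - 3)*(7 + (-15 - 3)² + 23*(-15 - 3))/(22 + (-15 - 3)))² = (-18*(7 + (-18)² + 23*(-18))/(22 - 18))² = (-18*(7 + 324 - 414)/4)² = (-18*¼*(-83))² = (747/2)² = 558009/4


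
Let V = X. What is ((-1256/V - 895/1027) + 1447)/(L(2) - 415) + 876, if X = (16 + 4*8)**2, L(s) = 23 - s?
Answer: 101657742871/116535744 ≈ 872.33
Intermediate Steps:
X = 2304 (X = (16 + 32)**2 = 48**2 = 2304)
V = 2304
((-1256/V - 895/1027) + 1447)/(L(2) - 415) + 876 = ((-1256/2304 - 895/1027) + 1447)/((23 - 1*2) - 415) + 876 = ((-1256*1/2304 - 895*1/1027) + 1447)/((23 - 2) - 415) + 876 = ((-157/288 - 895/1027) + 1447)/(21 - 415) + 876 = (-418999/295776 + 1447)/(-394) + 876 = (427568873/295776)*(-1/394) + 876 = -427568873/116535744 + 876 = 101657742871/116535744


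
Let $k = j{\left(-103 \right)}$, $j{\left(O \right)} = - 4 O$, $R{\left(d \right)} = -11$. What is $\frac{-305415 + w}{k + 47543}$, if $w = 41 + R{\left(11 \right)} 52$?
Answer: $- \frac{4434}{695} \approx -6.3799$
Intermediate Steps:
$k = 412$ ($k = \left(-4\right) \left(-103\right) = 412$)
$w = -531$ ($w = 41 - 572 = -531$)
$\frac{-305415 + w}{k + 47543} = \frac{-305415 - 531}{412 + 47543} = - \frac{305946}{47955} = \left(-305946\right) \frac{1}{47955} = - \frac{4434}{695}$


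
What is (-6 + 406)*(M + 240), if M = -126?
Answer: 45600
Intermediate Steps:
(-6 + 406)*(M + 240) = (-6 + 406)*(-126 + 240) = 400*114 = 45600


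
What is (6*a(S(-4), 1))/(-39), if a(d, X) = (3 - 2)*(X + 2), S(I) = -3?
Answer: -6/13 ≈ -0.46154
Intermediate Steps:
a(d, X) = 2 + X (a(d, X) = 1*(2 + X) = 2 + X)
(6*a(S(-4), 1))/(-39) = (6*(2 + 1))/(-39) = (6*3)*(-1/39) = 18*(-1/39) = -6/13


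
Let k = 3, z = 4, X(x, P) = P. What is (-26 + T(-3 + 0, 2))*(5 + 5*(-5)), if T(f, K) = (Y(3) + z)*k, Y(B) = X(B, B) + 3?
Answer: -80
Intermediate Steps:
Y(B) = 3 + B (Y(B) = B + 3 = 3 + B)
T(f, K) = 30 (T(f, K) = ((3 + 3) + 4)*3 = (6 + 4)*3 = 10*3 = 30)
(-26 + T(-3 + 0, 2))*(5 + 5*(-5)) = (-26 + 30)*(5 + 5*(-5)) = 4*(5 - 25) = 4*(-20) = -80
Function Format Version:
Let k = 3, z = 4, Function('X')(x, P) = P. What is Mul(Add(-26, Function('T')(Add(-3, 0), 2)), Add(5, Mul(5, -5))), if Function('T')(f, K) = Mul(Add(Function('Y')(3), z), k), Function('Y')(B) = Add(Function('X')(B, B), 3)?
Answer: -80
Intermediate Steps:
Function('Y')(B) = Add(3, B) (Function('Y')(B) = Add(B, 3) = Add(3, B))
Function('T')(f, K) = 30 (Function('T')(f, K) = Mul(Add(Add(3, 3), 4), 3) = Mul(Add(6, 4), 3) = Mul(10, 3) = 30)
Mul(Add(-26, Function('T')(Add(-3, 0), 2)), Add(5, Mul(5, -5))) = Mul(Add(-26, 30), Add(5, Mul(5, -5))) = Mul(4, Add(5, -25)) = Mul(4, -20) = -80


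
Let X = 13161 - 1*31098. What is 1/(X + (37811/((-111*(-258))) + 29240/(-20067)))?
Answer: -191559582/3436030429595 ≈ -5.5750e-5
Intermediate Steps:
X = -17937 (X = 13161 - 31098 = -17937)
1/(X + (37811/((-111*(-258))) + 29240/(-20067))) = 1/(-17937 + (37811/((-111*(-258))) + 29240/(-20067))) = 1/(-17937 + (37811/28638 + 29240*(-1/20067))) = 1/(-17937 + (37811*(1/28638) - 29240/20067)) = 1/(-17937 + (37811/28638 - 29240/20067)) = 1/(-17937 - 26207261/191559582) = 1/(-3436030429595/191559582) = -191559582/3436030429595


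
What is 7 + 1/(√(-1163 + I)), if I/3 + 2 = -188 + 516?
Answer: 7 - I*√185/185 ≈ 7.0 - 0.073521*I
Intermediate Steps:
I = 978 (I = -6 + 3*(-188 + 516) = -6 + 3*328 = -6 + 984 = 978)
7 + 1/(√(-1163 + I)) = 7 + 1/(√(-1163 + 978)) = 7 + 1/(√(-185)) = 7 + 1/(I*√185) = 7 - I*√185/185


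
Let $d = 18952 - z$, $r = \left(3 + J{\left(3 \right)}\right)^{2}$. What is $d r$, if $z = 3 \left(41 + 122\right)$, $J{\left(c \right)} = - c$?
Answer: $0$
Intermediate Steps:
$z = 489$ ($z = 3 \cdot 163 = 489$)
$r = 0$ ($r = \left(3 - 3\right)^{2} = 0^{2} = 0$)
$d = 18463$ ($d = 18952 - 489 = 18463$)
$d r = 18463 \cdot 0 = 0$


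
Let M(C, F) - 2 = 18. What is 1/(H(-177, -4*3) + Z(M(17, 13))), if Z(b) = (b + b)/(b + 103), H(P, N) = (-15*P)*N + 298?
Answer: -123/3882086 ≈ -3.1684e-5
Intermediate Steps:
H(P, N) = 298 - 15*N*P (H(P, N) = -15*N*P + 298 = 298 - 15*N*P)
M(C, F) = 20 (M(C, F) = 2 + 18 = 20)
Z(b) = 2*b/(103 + b) (Z(b) = (2*b)/(103 + b) = 2*b/(103 + b))
1/(H(-177, -4*3) + Z(M(17, 13))) = 1/((298 - 15*(-4*3)*(-177)) + 2*20/(103 + 20)) = 1/((298 - 15*(-12)*(-177)) + 2*20/123) = 1/((298 - 31860) + 2*20*(1/123)) = 1/(-31562 + 40/123) = 1/(-3882086/123) = -123/3882086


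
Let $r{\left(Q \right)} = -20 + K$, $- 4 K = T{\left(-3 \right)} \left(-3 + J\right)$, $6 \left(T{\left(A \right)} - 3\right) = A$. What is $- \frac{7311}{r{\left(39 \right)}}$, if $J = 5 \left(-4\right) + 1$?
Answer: $\frac{29244}{25} \approx 1169.8$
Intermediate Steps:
$T{\left(A \right)} = 3 + \frac{A}{6}$
$J = -19$ ($J = -20 + 1 = -19$)
$K = \frac{55}{4}$ ($K = - \frac{\left(3 + \frac{1}{6} \left(-3\right)\right) \left(-3 - 19\right)}{4} = - \frac{\left(3 - \frac{1}{2}\right) \left(-22\right)}{4} = - \frac{\frac{5}{2} \left(-22\right)}{4} = \left(- \frac{1}{4}\right) \left(-55\right) = \frac{55}{4} \approx 13.75$)
$r{\left(Q \right)} = - \frac{25}{4}$ ($r{\left(Q \right)} = -20 + \frac{55}{4} = - \frac{25}{4}$)
$- \frac{7311}{r{\left(39 \right)}} = - \frac{7311}{- \frac{25}{4}} = \left(-7311\right) \left(- \frac{4}{25}\right) = \frac{29244}{25}$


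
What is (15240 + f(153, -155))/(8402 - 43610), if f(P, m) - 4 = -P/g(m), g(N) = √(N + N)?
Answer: -3811/8802 - 17*I*√310/1212720 ≈ -0.43297 - 0.00024681*I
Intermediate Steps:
g(N) = √2*√N (g(N) = √(2*N) = √2*√N)
f(P, m) = 4 - P*√2/(2*√m) (f(P, m) = 4 - P/(√2*√m) = 4 - P*√2/(2*√m))
(15240 + f(153, -155))/(8402 - 43610) = (15240 + (4 - ½*153*√2/√(-155)))/(8402 - 43610) = (15240 + (4 - ½*153*√2*(-I*√155/155)))/(-35208) = (15240 + (4 + 153*I*√310/310))*(-1/35208) = (15244 + 153*I*√310/310)*(-1/35208) = -3811/8802 - 17*I*√310/1212720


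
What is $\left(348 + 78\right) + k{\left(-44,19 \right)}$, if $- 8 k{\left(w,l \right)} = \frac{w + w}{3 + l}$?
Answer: $\frac{853}{2} \approx 426.5$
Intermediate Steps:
$k{\left(w,l \right)} = - \frac{w}{4 \left(3 + l\right)}$ ($k{\left(w,l \right)} = - \frac{\left(w + w\right) \frac{1}{3 + l}}{8} = - \frac{2 w \frac{1}{3 + l}}{8} = - \frac{w}{4 \left(3 + l\right)}$)
$\left(348 + 78\right) + k{\left(-44,19 \right)} = \left(348 + 78\right) - - \frac{44}{12 + 4 \cdot 19} = 426 - - \frac{44}{12 + 76} = 426 - - \frac{44}{88} = 426 - \left(-44\right) \frac{1}{88} = 426 + \frac{1}{2} = \frac{853}{2}$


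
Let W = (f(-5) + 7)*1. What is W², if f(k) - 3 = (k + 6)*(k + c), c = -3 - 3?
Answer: 1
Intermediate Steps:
c = -6
f(k) = 3 + (-6 + k)*(6 + k) (f(k) = 3 + (k + 6)*(k - 6) = 3 + (6 + k)*(-6 + k) = 3 + (-6 + k)*(6 + k))
W = -1 (W = ((-33 + (-5)²) + 7)*1 = ((-33 + 25) + 7)*1 = (-8 + 7)*1 = -1*1 = -1)
W² = (-1)² = 1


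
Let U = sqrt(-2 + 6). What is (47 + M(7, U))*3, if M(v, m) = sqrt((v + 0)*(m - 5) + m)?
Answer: 141 + 3*I*sqrt(19) ≈ 141.0 + 13.077*I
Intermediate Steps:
U = 2 (U = sqrt(4) = 2)
M(v, m) = sqrt(m + v*(-5 + m)) (M(v, m) = sqrt(v*(-5 + m) + m) = sqrt(m + v*(-5 + m)))
(47 + M(7, U))*3 = (47 + sqrt(2 - 5*7 + 2*7))*3 = (47 + sqrt(2 - 35 + 14))*3 = (47 + sqrt(-19))*3 = (47 + I*sqrt(19))*3 = 141 + 3*I*sqrt(19)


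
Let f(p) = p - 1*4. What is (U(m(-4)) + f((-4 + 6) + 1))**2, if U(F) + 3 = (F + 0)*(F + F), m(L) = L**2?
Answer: 258064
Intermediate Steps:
f(p) = -4 + p (f(p) = p - 4 = -4 + p)
U(F) = -3 + 2*F**2 (U(F) = -3 + (F + 0)*(F + F) = -3 + F*(2*F) = -3 + 2*F**2)
(U(m(-4)) + f((-4 + 6) + 1))**2 = ((-3 + 2*((-4)**2)**2) + (-4 + ((-4 + 6) + 1)))**2 = ((-3 + 2*16**2) + (-4 + (2 + 1)))**2 = ((-3 + 2*256) + (-4 + 3))**2 = ((-3 + 512) - 1)**2 = (509 - 1)**2 = 508**2 = 258064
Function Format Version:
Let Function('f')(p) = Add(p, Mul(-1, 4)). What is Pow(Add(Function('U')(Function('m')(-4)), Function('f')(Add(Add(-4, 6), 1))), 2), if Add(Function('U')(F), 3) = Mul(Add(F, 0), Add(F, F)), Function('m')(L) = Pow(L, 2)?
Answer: 258064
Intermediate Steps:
Function('f')(p) = Add(-4, p) (Function('f')(p) = Add(p, -4) = Add(-4, p))
Function('U')(F) = Add(-3, Mul(2, Pow(F, 2))) (Function('U')(F) = Add(-3, Mul(Add(F, 0), Add(F, F))) = Add(-3, Mul(F, Mul(2, F))) = Add(-3, Mul(2, Pow(F, 2))))
Pow(Add(Function('U')(Function('m')(-4)), Function('f')(Add(Add(-4, 6), 1))), 2) = Pow(Add(Add(-3, Mul(2, Pow(Pow(-4, 2), 2))), Add(-4, Add(Add(-4, 6), 1))), 2) = Pow(Add(Add(-3, Mul(2, Pow(16, 2))), Add(-4, Add(2, 1))), 2) = Pow(Add(Add(-3, Mul(2, 256)), Add(-4, 3)), 2) = Pow(Add(Add(-3, 512), -1), 2) = Pow(Add(509, -1), 2) = Pow(508, 2) = 258064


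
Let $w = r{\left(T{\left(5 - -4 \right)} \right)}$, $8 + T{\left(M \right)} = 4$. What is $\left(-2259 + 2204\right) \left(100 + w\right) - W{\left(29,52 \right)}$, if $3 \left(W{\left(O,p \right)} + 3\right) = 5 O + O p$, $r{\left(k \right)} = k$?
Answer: $-5828$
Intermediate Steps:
$T{\left(M \right)} = -4$ ($T{\left(M \right)} = -8 + 4 = -4$)
$W{\left(O,p \right)} = -3 + \frac{5 O}{3} + \frac{O p}{3}$ ($W{\left(O,p \right)} = -3 + \frac{5 O + O p}{3} = -3 + \left(\frac{5 O}{3} + \frac{O p}{3}\right) = -3 + \frac{5 O}{3} + \frac{O p}{3}$)
$w = -4$
$\left(-2259 + 2204\right) \left(100 + w\right) - W{\left(29,52 \right)} = \left(-2259 + 2204\right) \left(100 - 4\right) - \left(-3 + \frac{5}{3} \cdot 29 + \frac{1}{3} \cdot 29 \cdot 52\right) = \left(-55\right) 96 - \left(-3 + \frac{145}{3} + \frac{1508}{3}\right) = -5280 - 548 = -5828$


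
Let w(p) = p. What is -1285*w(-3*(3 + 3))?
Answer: 23130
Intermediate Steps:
-1285*w(-3*(3 + 3)) = -(-3855)*(3 + 3) = -(-3855)*6 = -1285*(-18) = 23130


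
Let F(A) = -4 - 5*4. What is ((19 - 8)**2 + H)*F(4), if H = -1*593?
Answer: 11328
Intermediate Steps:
H = -593
F(A) = -24 (F(A) = -4 - 20 = -24)
((19 - 8)**2 + H)*F(4) = ((19 - 8)**2 - 593)*(-24) = (11**2 - 593)*(-24) = (121 - 593)*(-24) = -472*(-24) = 11328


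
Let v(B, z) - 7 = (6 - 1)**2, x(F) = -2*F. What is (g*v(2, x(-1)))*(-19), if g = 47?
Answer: -28576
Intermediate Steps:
v(B, z) = 32 (v(B, z) = 7 + (6 - 1)**2 = 7 + 5**2 = 7 + 25 = 32)
(g*v(2, x(-1)))*(-19) = (47*32)*(-19) = 1504*(-19) = -28576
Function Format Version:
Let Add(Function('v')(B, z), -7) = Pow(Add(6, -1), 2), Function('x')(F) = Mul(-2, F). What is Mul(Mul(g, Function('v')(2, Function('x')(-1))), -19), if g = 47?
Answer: -28576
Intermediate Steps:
Function('v')(B, z) = 32 (Function('v')(B, z) = Add(7, Pow(Add(6, -1), 2)) = Add(7, Pow(5, 2)) = Add(7, 25) = 32)
Mul(Mul(g, Function('v')(2, Function('x')(-1))), -19) = Mul(Mul(47, 32), -19) = Mul(1504, -19) = -28576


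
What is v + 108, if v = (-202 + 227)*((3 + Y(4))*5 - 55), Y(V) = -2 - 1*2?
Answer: -1392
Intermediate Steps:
Y(V) = -4 (Y(V) = -2 - 2 = -4)
v = -1500 (v = (-202 + 227)*((3 - 4)*5 - 55) = 25*(-1*5 - 55) = 25*(-5 - 55) = 25*(-60) = -1500)
v + 108 = -1500 + 108 = -1392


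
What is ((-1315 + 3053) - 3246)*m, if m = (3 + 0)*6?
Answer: -27144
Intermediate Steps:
m = 18 (m = 3*6 = 18)
((-1315 + 3053) - 3246)*m = ((-1315 + 3053) - 3246)*18 = (1738 - 3246)*18 = -1508*18 = -27144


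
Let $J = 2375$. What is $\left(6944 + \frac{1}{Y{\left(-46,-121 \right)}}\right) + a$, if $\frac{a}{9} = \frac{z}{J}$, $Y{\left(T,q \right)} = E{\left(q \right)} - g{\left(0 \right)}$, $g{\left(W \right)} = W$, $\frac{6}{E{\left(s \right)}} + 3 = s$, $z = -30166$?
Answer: $\frac{48514268}{7125} \approx 6809.0$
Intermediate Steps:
$E{\left(s \right)} = \frac{6}{-3 + s}$
$Y{\left(T,q \right)} = \frac{6}{-3 + q}$ ($Y{\left(T,q \right)} = \frac{6}{-3 + q} - 0 = \frac{6}{-3 + q} + 0 = \frac{6}{-3 + q}$)
$a = - \frac{271494}{2375}$ ($a = 9 \left(- \frac{30166}{2375}\right) = - \frac{271494}{2375} \approx -114.31$)
$\left(6944 + \frac{1}{Y{\left(-46,-121 \right)}}\right) + a = \left(6944 + \frac{1}{6 \frac{1}{-3 - 121}}\right) - \frac{271494}{2375} = \left(6944 + \frac{1}{6 \frac{1}{-124}}\right) - \frac{271494}{2375} = \left(6944 + \frac{1}{6 \left(- \frac{1}{124}\right)}\right) - \frac{271494}{2375} = \left(6944 + \frac{1}{- \frac{3}{62}}\right) - \frac{271494}{2375} = \left(6944 - \frac{62}{3}\right) - \frac{271494}{2375} = \frac{20770}{3} - \frac{271494}{2375} = \frac{48514268}{7125}$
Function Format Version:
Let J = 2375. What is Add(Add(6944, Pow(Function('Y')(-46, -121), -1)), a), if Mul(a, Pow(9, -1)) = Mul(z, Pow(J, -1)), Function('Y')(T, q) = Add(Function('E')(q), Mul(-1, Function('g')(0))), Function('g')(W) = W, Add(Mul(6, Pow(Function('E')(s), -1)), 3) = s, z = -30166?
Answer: Rational(48514268, 7125) ≈ 6809.0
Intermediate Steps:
Function('E')(s) = Mul(6, Pow(Add(-3, s), -1))
Function('Y')(T, q) = Mul(6, Pow(Add(-3, q), -1)) (Function('Y')(T, q) = Add(Mul(6, Pow(Add(-3, q), -1)), Mul(-1, 0)) = Add(Mul(6, Pow(Add(-3, q), -1)), 0) = Mul(6, Pow(Add(-3, q), -1)))
a = Rational(-271494, 2375) (a = Mul(9, Mul(-30166, Pow(2375, -1))) = Mul(9, Mul(-30166, Rational(1, 2375))) = Mul(9, Rational(-30166, 2375)) = Rational(-271494, 2375) ≈ -114.31)
Add(Add(6944, Pow(Function('Y')(-46, -121), -1)), a) = Add(Add(6944, Pow(Mul(6, Pow(Add(-3, -121), -1)), -1)), Rational(-271494, 2375)) = Add(Add(6944, Pow(Mul(6, Pow(-124, -1)), -1)), Rational(-271494, 2375)) = Add(Add(6944, Pow(Mul(6, Rational(-1, 124)), -1)), Rational(-271494, 2375)) = Add(Add(6944, Pow(Rational(-3, 62), -1)), Rational(-271494, 2375)) = Add(Add(6944, Rational(-62, 3)), Rational(-271494, 2375)) = Add(Rational(20770, 3), Rational(-271494, 2375)) = Rational(48514268, 7125)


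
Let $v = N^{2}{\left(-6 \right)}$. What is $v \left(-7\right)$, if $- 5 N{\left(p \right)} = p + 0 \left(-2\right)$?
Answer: $- \frac{252}{25} \approx -10.08$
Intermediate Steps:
$N{\left(p \right)} = - \frac{p}{5}$ ($N{\left(p \right)} = - \frac{p + 0 \left(-2\right)}{5} = - \frac{p + 0}{5} = - \frac{p}{5}$)
$v = \frac{36}{25}$ ($v = \left(\left(- \frac{1}{5}\right) \left(-6\right)\right)^{2} = \left(\frac{6}{5}\right)^{2} = \frac{36}{25} \approx 1.44$)
$v \left(-7\right) = \frac{36}{25} \left(-7\right) = - \frac{252}{25}$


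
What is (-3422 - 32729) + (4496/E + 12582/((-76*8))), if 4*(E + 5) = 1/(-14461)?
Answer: -3259390767791/87923184 ≈ -37071.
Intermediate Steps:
E = -289221/57844 (E = -5 + (¼)/(-14461) = -5 + (¼)*(-1/14461) = -5 - 1/57844 = -289221/57844 ≈ -5.0000)
(-3422 - 32729) + (4496/E + 12582/((-76*8))) = (-3422 - 32729) + (4496/(-289221/57844) + 12582/((-76*8))) = -36151 + (4496*(-57844/289221) + 12582/(-608)) = -36151 + (-260066624/289221 + 12582*(-1/608)) = -36151 + (-260066624/289221 - 6291/304) = -36151 - 80879743007/87923184 = -3259390767791/87923184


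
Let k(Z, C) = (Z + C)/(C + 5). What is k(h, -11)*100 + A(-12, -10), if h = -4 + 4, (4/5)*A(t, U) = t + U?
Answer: 935/6 ≈ 155.83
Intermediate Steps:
A(t, U) = 5*U/4 + 5*t/4 (A(t, U) = 5*(t + U)/4 = 5*(U + t)/4 = 5*U/4 + 5*t/4)
h = 0
k(Z, C) = (C + Z)/(5 + C)
k(h, -11)*100 + A(-12, -10) = ((-11 + 0)/(5 - 11))*100 + ((5/4)*(-10) + (5/4)*(-12)) = (-11/(-6))*100 + (-25/2 - 15) = -⅙*(-11)*100 - 55/2 = (11/6)*100 - 55/2 = 550/3 - 55/2 = 935/6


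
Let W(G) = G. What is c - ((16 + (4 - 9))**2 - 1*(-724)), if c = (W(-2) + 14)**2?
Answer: -701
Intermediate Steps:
c = 144 (c = (-2 + 14)**2 = 12**2 = 144)
c - ((16 + (4 - 9))**2 - 1*(-724)) = 144 - ((16 + (4 - 9))**2 - 1*(-724)) = 144 - ((16 - 5)**2 + 724) = 144 - (11**2 + 724) = 144 - (121 + 724) = 144 - 1*845 = 144 - 845 = -701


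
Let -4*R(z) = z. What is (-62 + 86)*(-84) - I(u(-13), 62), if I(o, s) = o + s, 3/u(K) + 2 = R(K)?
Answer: -10402/5 ≈ -2080.4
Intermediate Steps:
R(z) = -z/4
u(K) = 3/(-2 - K/4)
(-62 + 86)*(-84) - I(u(-13), 62) = (-62 + 86)*(-84) - (-12/(8 - 13) + 62) = 24*(-84) - (-12/(-5) + 62) = -2016 - (-12*(-1/5) + 62) = -2016 - (12/5 + 62) = -2016 - 1*322/5 = -2016 - 322/5 = -10402/5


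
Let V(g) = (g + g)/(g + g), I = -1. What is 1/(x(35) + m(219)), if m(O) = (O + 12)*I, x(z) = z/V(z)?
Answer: -1/196 ≈ -0.0051020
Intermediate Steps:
V(g) = 1 (V(g) = (2*g)/((2*g)) = (2*g)*(1/(2*g)) = 1)
x(z) = z (x(z) = z/1 = z*1 = z)
m(O) = -12 - O (m(O) = (O + 12)*(-1) = (12 + O)*(-1) = -12 - O)
1/(x(35) + m(219)) = 1/(35 + (-12 - 1*219)) = 1/(35 + (-12 - 219)) = 1/(35 - 231) = 1/(-196) = -1/196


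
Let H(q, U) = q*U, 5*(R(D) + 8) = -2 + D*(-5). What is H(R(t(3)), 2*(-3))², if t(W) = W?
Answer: 116964/25 ≈ 4678.6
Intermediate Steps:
R(D) = -42/5 - D (R(D) = -8 + (-2 + D*(-5))/5 = -8 + (-2 - 5*D)/5 = -8 + (-⅖ - D) = -42/5 - D)
H(q, U) = U*q
H(R(t(3)), 2*(-3))² = ((2*(-3))*(-42/5 - 1*3))² = (-6*(-42/5 - 3))² = (-6*(-57/5))² = (342/5)² = 116964/25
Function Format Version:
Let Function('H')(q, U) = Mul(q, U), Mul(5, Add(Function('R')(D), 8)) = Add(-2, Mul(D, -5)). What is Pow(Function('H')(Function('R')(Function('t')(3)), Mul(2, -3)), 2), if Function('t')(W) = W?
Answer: Rational(116964, 25) ≈ 4678.6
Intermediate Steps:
Function('R')(D) = Add(Rational(-42, 5), Mul(-1, D)) (Function('R')(D) = Add(-8, Mul(Rational(1, 5), Add(-2, Mul(D, -5)))) = Add(-8, Mul(Rational(1, 5), Add(-2, Mul(-5, D)))) = Add(-8, Add(Rational(-2, 5), Mul(-1, D))) = Add(Rational(-42, 5), Mul(-1, D)))
Function('H')(q, U) = Mul(U, q)
Pow(Function('H')(Function('R')(Function('t')(3)), Mul(2, -3)), 2) = Pow(Mul(Mul(2, -3), Add(Rational(-42, 5), Mul(-1, 3))), 2) = Pow(Mul(-6, Add(Rational(-42, 5), -3)), 2) = Pow(Mul(-6, Rational(-57, 5)), 2) = Pow(Rational(342, 5), 2) = Rational(116964, 25)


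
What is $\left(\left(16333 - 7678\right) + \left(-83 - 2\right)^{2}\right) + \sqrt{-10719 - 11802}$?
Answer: $15880 + i \sqrt{22521} \approx 15880.0 + 150.07 i$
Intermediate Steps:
$\left(\left(16333 - 7678\right) + \left(-83 - 2\right)^{2}\right) + \sqrt{-10719 - 11802} = \left(8655 + \left(-85\right)^{2}\right) + \sqrt{-22521} = \left(8655 + 7225\right) + i \sqrt{22521} = 15880 + i \sqrt{22521}$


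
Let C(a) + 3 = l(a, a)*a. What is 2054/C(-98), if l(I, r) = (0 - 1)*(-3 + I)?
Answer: -2054/9901 ≈ -0.20745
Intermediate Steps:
l(I, r) = 3 - I (l(I, r) = -(-3 + I) = 3 - I)
C(a) = -3 + a*(3 - a) (C(a) = -3 + (3 - a)*a = -3 + a*(3 - a))
2054/C(-98) = 2054/(-3 - 1*(-98)*(-3 - 98)) = 2054/(-3 - 1*(-98)*(-101)) = 2054/(-3 - 9898) = 2054/(-9901) = 2054*(-1/9901) = -2054/9901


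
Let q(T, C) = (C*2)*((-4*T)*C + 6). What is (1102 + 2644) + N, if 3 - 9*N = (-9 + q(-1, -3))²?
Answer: 10996/3 ≈ 3665.3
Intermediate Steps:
q(T, C) = 2*C*(6 - 4*C*T) (q(T, C) = (2*C)*(-4*C*T + 6) = (2*C)*(6 - 4*C*T) = 2*C*(6 - 4*C*T))
N = -242/3 (N = ⅓ - (-9 + 4*(-3)*(3 - 2*(-3)*(-1)))²/9 = ⅓ - (-9 + 4*(-3)*(3 - 6))²/9 = ⅓ - (-9 + 4*(-3)*(-3))²/9 = ⅓ - (-9 + 36)²/9 = ⅓ - ⅑*27² = ⅓ - ⅑*729 = ⅓ - 81 = -242/3 ≈ -80.667)
(1102 + 2644) + N = (1102 + 2644) - 242/3 = 3746 - 242/3 = 10996/3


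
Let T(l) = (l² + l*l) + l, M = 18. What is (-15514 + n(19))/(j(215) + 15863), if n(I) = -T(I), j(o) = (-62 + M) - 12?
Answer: -16255/15807 ≈ -1.0283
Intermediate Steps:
T(l) = l + 2*l² (T(l) = (l² + l²) + l = 2*l² + l = l + 2*l²)
j(o) = -56 (j(o) = (-62 + 18) - 12 = -44 - 12 = -56)
n(I) = -I*(1 + 2*I)
(-15514 + n(19))/(j(215) + 15863) = (-15514 - 1*19*(1 + 2*19))/(-56 + 15863) = (-15514 - 1*19*(1 + 38))/15807 = (-15514 - 1*19*39)*(1/15807) = (-15514 - 741)*(1/15807) = -16255*1/15807 = -16255/15807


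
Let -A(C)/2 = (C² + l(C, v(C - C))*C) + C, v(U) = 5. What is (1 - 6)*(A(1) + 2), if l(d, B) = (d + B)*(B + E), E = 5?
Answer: 610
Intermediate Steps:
l(d, B) = (5 + B)*(B + d) (l(d, B) = (d + B)*(B + 5) = (B + d)*(5 + B) = (5 + B)*(B + d))
A(C) = -2*C - 2*C² - 2*C*(50 + 10*C) (A(C) = -2*((C² + (5² + 5*5 + 5*C + 5*C)*C) + C) = -2*((C² + (25 + 25 + 5*C + 5*C)*C) + C) = -2*((C² + (50 + 10*C)*C) + C) = -2*((C² + C*(50 + 10*C)) + C) = -2*(C + C² + C*(50 + 10*C)) = -2*C - 2*C² - 2*C*(50 + 10*C))
(1 - 6)*(A(1) + 2) = (1 - 6)*(-2*1*(51 + 11*1) + 2) = -5*(-2*1*(51 + 11) + 2) = -5*(-2*1*62 + 2) = -5*(-124 + 2) = -5*(-122) = 610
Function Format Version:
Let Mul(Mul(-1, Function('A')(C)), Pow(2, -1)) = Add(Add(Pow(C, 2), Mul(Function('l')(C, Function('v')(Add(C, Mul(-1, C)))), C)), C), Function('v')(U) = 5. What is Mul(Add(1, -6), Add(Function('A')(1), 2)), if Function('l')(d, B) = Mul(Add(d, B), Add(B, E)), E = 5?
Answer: 610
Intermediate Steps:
Function('l')(d, B) = Mul(Add(5, B), Add(B, d)) (Function('l')(d, B) = Mul(Add(d, B), Add(B, 5)) = Mul(Add(B, d), Add(5, B)) = Mul(Add(5, B), Add(B, d)))
Function('A')(C) = Add(Mul(-2, C), Mul(-2, Pow(C, 2)), Mul(-2, C, Add(50, Mul(10, C)))) (Function('A')(C) = Mul(-2, Add(Add(Pow(C, 2), Mul(Add(Pow(5, 2), Mul(5, 5), Mul(5, C), Mul(5, C)), C)), C)) = Mul(-2, Add(Add(Pow(C, 2), Mul(Add(25, 25, Mul(5, C), Mul(5, C)), C)), C)) = Mul(-2, Add(Add(Pow(C, 2), Mul(Add(50, Mul(10, C)), C)), C)) = Mul(-2, Add(Add(Pow(C, 2), Mul(C, Add(50, Mul(10, C)))), C)) = Mul(-2, Add(C, Pow(C, 2), Mul(C, Add(50, Mul(10, C))))) = Add(Mul(-2, C), Mul(-2, Pow(C, 2)), Mul(-2, C, Add(50, Mul(10, C)))))
Mul(Add(1, -6), Add(Function('A')(1), 2)) = Mul(Add(1, -6), Add(Mul(-2, 1, Add(51, Mul(11, 1))), 2)) = Mul(-5, Add(Mul(-2, 1, Add(51, 11)), 2)) = Mul(-5, Add(Mul(-2, 1, 62), 2)) = Mul(-5, Add(-124, 2)) = Mul(-5, -122) = 610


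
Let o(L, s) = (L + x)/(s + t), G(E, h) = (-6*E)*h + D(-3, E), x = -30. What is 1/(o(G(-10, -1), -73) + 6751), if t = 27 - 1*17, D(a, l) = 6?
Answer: 3/20257 ≈ 0.00014810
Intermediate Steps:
t = 10 (t = 27 - 17 = 10)
G(E, h) = 6 - 6*E*h (G(E, h) = (-6*E)*h + 6 = -6*E*h + 6 = 6 - 6*E*h)
o(L, s) = (-30 + L)/(10 + s) (o(L, s) = (L - 30)/(s + 10) = (-30 + L)/(10 + s))
1/(o(G(-10, -1), -73) + 6751) = 1/((-30 + (6 - 6*(-10)*(-1)))/(10 - 73) + 6751) = 1/((-30 + (6 - 60))/(-63) + 6751) = 1/(-(-30 - 54)/63 + 6751) = 1/(-1/63*(-84) + 6751) = 1/(4/3 + 6751) = 1/(20257/3) = 3/20257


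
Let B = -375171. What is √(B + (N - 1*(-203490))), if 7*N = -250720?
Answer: I*√10167409/7 ≈ 455.52*I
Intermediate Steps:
N = -250720/7 (N = (⅐)*(-250720) = -250720/7 ≈ -35817.)
√(B + (N - 1*(-203490))) = √(-375171 + (-250720/7 - 1*(-203490))) = √(-375171 + (-250720/7 + 203490)) = √(-375171 + 1173710/7) = √(-1452487/7) = I*√10167409/7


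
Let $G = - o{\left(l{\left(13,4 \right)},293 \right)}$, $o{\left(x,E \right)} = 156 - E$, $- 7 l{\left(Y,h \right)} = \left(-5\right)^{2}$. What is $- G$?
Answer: $-137$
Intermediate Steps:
$l{\left(Y,h \right)} = - \frac{25}{7}$ ($l{\left(Y,h \right)} = - \frac{\left(-5\right)^{2}}{7} = \left(- \frac{1}{7}\right) 25 = - \frac{25}{7}$)
$G = 137$ ($G = - (156 - 293) = \left(-1\right) \left(-137\right) = 137$)
$- G = \left(-1\right) 137 = -137$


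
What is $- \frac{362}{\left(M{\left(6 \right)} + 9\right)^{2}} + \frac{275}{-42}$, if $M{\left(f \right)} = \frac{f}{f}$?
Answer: $- \frac{5338}{525} \approx -10.168$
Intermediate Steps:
$M{\left(f \right)} = 1$
$- \frac{362}{\left(M{\left(6 \right)} + 9\right)^{2}} + \frac{275}{-42} = - \frac{362}{\left(1 + 9\right)^{2}} + \frac{275}{-42} = - \frac{362}{10^{2}} + 275 \left(- \frac{1}{42}\right) = - \frac{362}{100} - \frac{275}{42} = \left(-362\right) \frac{1}{100} - \frac{275}{42} = - \frac{181}{50} - \frac{275}{42} = - \frac{5338}{525}$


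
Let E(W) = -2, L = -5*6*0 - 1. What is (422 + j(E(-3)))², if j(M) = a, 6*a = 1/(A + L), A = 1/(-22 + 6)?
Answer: 462852196/2601 ≈ 1.7795e+5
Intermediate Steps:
A = -1/16 (A = 1/(-16) = -1/16 ≈ -0.062500)
L = -1 (L = -30*0 - 1 = 0 - 1 = -1)
a = -8/51 (a = 1/(6*(-1/16 - 1)) = 1/(6*(-17/16)) = (⅙)*(-16/17) = -8/51 ≈ -0.15686)
j(M) = -8/51
(422 + j(E(-3)))² = (422 - 8/51)² = (21514/51)² = 462852196/2601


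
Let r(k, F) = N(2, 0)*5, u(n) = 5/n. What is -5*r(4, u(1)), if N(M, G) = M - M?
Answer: 0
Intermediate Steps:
N(M, G) = 0
r(k, F) = 0 (r(k, F) = 0*5 = 0)
-5*r(4, u(1)) = -5*0 = 0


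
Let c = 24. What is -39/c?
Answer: -13/8 ≈ -1.6250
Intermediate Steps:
-39/c = -39/24 = -39*1/24 = -13/8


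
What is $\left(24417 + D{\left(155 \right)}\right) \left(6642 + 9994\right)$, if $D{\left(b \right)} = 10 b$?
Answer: $431987012$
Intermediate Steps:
$\left(24417 + D{\left(155 \right)}\right) \left(6642 + 9994\right) = \left(24417 + 10 \cdot 155\right) \left(6642 + 9994\right) = \left(24417 + 1550\right) 16636 = 25967 \cdot 16636 = 431987012$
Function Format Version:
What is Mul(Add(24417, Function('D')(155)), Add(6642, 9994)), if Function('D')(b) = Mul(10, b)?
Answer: 431987012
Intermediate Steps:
Mul(Add(24417, Function('D')(155)), Add(6642, 9994)) = Mul(Add(24417, Mul(10, 155)), Add(6642, 9994)) = Mul(Add(24417, 1550), 16636) = Mul(25967, 16636) = 431987012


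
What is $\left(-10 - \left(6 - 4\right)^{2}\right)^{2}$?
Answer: $196$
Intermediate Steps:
$\left(-10 - \left(6 - 4\right)^{2}\right)^{2} = \left(-10 - 2^{2}\right)^{2} = \left(-10 - 4\right)^{2} = \left(-14\right)^{2} = 196$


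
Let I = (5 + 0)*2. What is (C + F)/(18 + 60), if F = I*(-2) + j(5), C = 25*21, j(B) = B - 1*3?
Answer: 13/2 ≈ 6.5000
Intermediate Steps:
j(B) = -3 + B (j(B) = B - 3 = -3 + B)
I = 10 (I = 5*2 = 10)
C = 525
F = -18 (F = 10*(-2) + (-3 + 5) = -20 + 2 = -18)
(C + F)/(18 + 60) = (525 - 18)/(18 + 60) = 507/78 = 507*(1/78) = 13/2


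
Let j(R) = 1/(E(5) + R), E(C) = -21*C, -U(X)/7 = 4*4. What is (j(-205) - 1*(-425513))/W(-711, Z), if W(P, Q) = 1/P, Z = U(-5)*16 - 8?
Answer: -93787319619/310 ≈ -3.0254e+8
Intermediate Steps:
U(X) = -112 (U(X) = -28*4 = -7*16 = -112)
j(R) = 1/(-105 + R) (j(R) = 1/(-21*5 + R) = 1/(-105 + R))
Z = -1800 (Z = -112*16 - 8 = -1792 - 8 = -1800)
(j(-205) - 1*(-425513))/W(-711, Z) = (1/(-105 - 205) - 1*(-425513))/(1/(-711)) = (1/(-310) + 425513)/(-1/711) = (-1/310 + 425513)*(-711) = (131909029/310)*(-711) = -93787319619/310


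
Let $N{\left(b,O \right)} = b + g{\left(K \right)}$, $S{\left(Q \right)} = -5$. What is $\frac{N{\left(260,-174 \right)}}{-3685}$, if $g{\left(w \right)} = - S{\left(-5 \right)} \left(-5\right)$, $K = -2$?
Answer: $- \frac{47}{737} \approx -0.063772$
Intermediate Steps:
$g{\left(w \right)} = -25$ ($g{\left(w \right)} = \left(-1\right) \left(-5\right) \left(-5\right) = 5 \left(-5\right) = -25$)
$N{\left(b,O \right)} = -25 + b$ ($N{\left(b,O \right)} = b - 25 = -25 + b$)
$\frac{N{\left(260,-174 \right)}}{-3685} = \frac{-25 + 260}{-3685} = 235 \left(- \frac{1}{3685}\right) = - \frac{47}{737}$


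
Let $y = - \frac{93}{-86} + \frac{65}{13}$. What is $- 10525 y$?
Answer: $- \frac{5504575}{86} \approx -64007.0$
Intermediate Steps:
$y = \frac{523}{86}$ ($y = \left(-93\right) \left(- \frac{1}{86}\right) + 65 \cdot \frac{1}{13} = \frac{93}{86} + 5 = \frac{523}{86} \approx 6.0814$)
$- 10525 y = \left(-10525\right) \frac{523}{86} = - \frac{5504575}{86}$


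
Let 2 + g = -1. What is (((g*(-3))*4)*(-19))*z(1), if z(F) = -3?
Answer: 2052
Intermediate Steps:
g = -3 (g = -2 - 1 = -3)
(((g*(-3))*4)*(-19))*z(1) = ((-3*(-3)*4)*(-19))*(-3) = ((9*4)*(-19))*(-3) = (36*(-19))*(-3) = -684*(-3) = 2052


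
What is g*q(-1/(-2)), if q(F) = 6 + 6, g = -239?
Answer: -2868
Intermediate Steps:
q(F) = 12
g*q(-1/(-2)) = -239*12 = -2868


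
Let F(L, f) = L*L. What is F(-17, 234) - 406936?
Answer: -406647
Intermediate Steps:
F(L, f) = L**2
F(-17, 234) - 406936 = (-17)**2 - 406936 = 289 - 406936 = -406647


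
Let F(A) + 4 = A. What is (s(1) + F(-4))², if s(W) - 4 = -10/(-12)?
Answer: 361/36 ≈ 10.028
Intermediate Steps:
s(W) = 29/6 (s(W) = 4 - 10/(-12) = 4 - 10*(-1/12) = 4 + ⅚ = 29/6)
F(A) = -4 + A
(s(1) + F(-4))² = (29/6 + (-4 - 4))² = (29/6 - 8)² = (-19/6)² = 361/36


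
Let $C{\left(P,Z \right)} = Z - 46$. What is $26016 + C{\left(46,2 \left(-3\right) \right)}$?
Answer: $25964$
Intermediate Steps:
$C{\left(P,Z \right)} = -46 + Z$ ($C{\left(P,Z \right)} = Z - 46 = -46 + Z$)
$26016 + C{\left(46,2 \left(-3\right) \right)} = 26016 + \left(-46 + 2 \left(-3\right)\right) = 26016 - 52 = 25964$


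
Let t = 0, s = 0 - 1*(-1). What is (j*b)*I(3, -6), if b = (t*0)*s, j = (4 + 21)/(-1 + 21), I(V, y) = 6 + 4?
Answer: 0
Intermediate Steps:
s = 1 (s = 0 + 1 = 1)
I(V, y) = 10
j = 5/4 (j = 25/20 = 25*(1/20) = 5/4 ≈ 1.2500)
b = 0 (b = (0*0)*1 = 0*1 = 0)
(j*b)*I(3, -6) = ((5/4)*0)*10 = 0*10 = 0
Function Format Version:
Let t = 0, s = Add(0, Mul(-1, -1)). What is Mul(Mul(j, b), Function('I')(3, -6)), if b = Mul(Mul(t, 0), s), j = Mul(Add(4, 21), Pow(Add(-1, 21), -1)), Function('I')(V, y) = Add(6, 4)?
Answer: 0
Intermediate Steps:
s = 1 (s = Add(0, 1) = 1)
Function('I')(V, y) = 10
j = Rational(5, 4) (j = Mul(25, Pow(20, -1)) = Mul(25, Rational(1, 20)) = Rational(5, 4) ≈ 1.2500)
b = 0 (b = Mul(Mul(0, 0), 1) = Mul(0, 1) = 0)
Mul(Mul(j, b), Function('I')(3, -6)) = Mul(Mul(Rational(5, 4), 0), 10) = Mul(0, 10) = 0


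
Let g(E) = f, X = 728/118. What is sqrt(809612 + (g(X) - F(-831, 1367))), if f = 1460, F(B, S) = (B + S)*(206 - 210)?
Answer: 4*sqrt(50826) ≈ 901.79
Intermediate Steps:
X = 364/59 (X = 728*(1/118) = 364/59 ≈ 6.1695)
F(B, S) = -4*B - 4*S (F(B, S) = (B + S)*(-4) = -4*B - 4*S)
g(E) = 1460
sqrt(809612 + (g(X) - F(-831, 1367))) = sqrt(809612 + (1460 - (-4*(-831) - 4*1367))) = sqrt(809612 + (1460 - (3324 - 5468))) = sqrt(809612 + (1460 - 1*(-2144))) = sqrt(809612 + (1460 + 2144)) = sqrt(809612 + 3604) = sqrt(813216) = 4*sqrt(50826)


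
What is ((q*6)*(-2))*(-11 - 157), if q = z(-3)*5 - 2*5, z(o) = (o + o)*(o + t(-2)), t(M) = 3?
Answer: -20160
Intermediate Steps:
z(o) = 2*o*(3 + o) (z(o) = (o + o)*(o + 3) = (2*o)*(3 + o) = 2*o*(3 + o))
q = -10 (q = (2*(-3)*(3 - 3))*5 - 2*5 = (2*(-3)*0)*5 - 10 = 0*5 - 10 = 0 - 10 = -10)
((q*6)*(-2))*(-11 - 157) = (-10*6*(-2))*(-11 - 157) = -60*(-2)*(-168) = 120*(-168) = -20160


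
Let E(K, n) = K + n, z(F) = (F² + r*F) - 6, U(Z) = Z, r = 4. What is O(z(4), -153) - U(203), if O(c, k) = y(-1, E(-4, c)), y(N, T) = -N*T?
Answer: -181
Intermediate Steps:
z(F) = -6 + F² + 4*F (z(F) = (F² + 4*F) - 6 = -6 + F² + 4*F)
y(N, T) = -N*T
O(c, k) = -4 + c (O(c, k) = -1*(-1)*(-4 + c) = -4 + c)
O(z(4), -153) - U(203) = (-4 + (-6 + 4² + 4*4)) - 1*203 = (-4 + (-6 + 16 + 16)) - 203 = (-4 + 26) - 203 = 22 - 203 = -181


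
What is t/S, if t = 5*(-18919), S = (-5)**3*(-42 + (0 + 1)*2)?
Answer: -18919/1000 ≈ -18.919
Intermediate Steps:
S = 5000 (S = -125*(-42 + 1*2) = -125*(-42 + 2) = -125*(-40) = 5000)
t = -94595
t/S = -94595/5000 = -94595*1/5000 = -18919/1000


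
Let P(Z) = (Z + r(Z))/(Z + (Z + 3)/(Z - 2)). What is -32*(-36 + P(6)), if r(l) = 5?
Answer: 3328/3 ≈ 1109.3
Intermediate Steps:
P(Z) = (5 + Z)/(Z + (3 + Z)/(-2 + Z)) (P(Z) = (Z + 5)/(Z + (Z + 3)/(Z - 2)) = (5 + Z)/(Z + (3 + Z)/(-2 + Z)))
-32*(-36 + P(6)) = -32*(-36 + (-10 + 6² + 3*6)/(3 + 6² - 1*6)) = -32*(-36 + (-10 + 36 + 18)/(3 + 36 - 6)) = -32*(-36 + 44/33) = -32*(-36 + (1/33)*44) = -32*(-36 + 4/3) = -32*(-104/3) = 3328/3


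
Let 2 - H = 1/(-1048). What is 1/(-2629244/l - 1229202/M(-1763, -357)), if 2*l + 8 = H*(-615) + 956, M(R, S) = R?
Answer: 522114213/10079738034014 ≈ 5.1798e-5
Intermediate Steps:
H = 2097/1048 (H = 2 - 1/(-1048) = 2 - 1*(-1/1048) = 2 + 1/1048 = 2097/1048 ≈ 2.0010)
l = -296151/2096 (l = -4 + ((2097/1048)*(-615) + 956)/2 = -4 + (-1289655/1048 + 956)/2 = -4 + (1/2)*(-287767/1048) = -4 - 287767/2096 = -296151/2096 ≈ -141.29)
1/(-2629244/l - 1229202/M(-1763, -357)) = 1/(-2629244/(-296151/2096) - 1229202/(-1763)) = 1/(-2629244*(-2096/296151) - 1229202*(-1/1763)) = 1/(5510895424/296151 + 1229202/1763) = 1/(10079738034014/522114213) = 522114213/10079738034014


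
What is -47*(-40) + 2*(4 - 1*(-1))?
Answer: 1890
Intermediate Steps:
-47*(-40) + 2*(4 - 1*(-1)) = 1880 + 2*(4 + 1) = 1880 + 2*5 = 1880 + 10 = 1890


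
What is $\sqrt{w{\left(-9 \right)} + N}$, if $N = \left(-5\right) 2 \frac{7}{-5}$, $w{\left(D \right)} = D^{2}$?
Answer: $\sqrt{95} \approx 9.7468$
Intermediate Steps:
$N = 14$ ($N = - 10 \cdot 7 \left(- \frac{1}{5}\right) = \left(-10\right) \left(- \frac{7}{5}\right) = 14$)
$\sqrt{w{\left(-9 \right)} + N} = \sqrt{\left(-9\right)^{2} + 14} = \sqrt{81 + 14} = \sqrt{95}$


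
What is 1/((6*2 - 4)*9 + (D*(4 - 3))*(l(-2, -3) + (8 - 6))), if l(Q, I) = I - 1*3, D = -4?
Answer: 1/88 ≈ 0.011364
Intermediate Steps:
l(Q, I) = -3 + I (l(Q, I) = I - 3 = -3 + I)
1/((6*2 - 4)*9 + (D*(4 - 3))*(l(-2, -3) + (8 - 6))) = 1/((6*2 - 4)*9 + (-4*(4 - 3))*((-3 - 3) + (8 - 6))) = 1/((12 - 4)*9 + (-4*1)*(-6 + 2)) = 1/(8*9 - 4*(-4)) = 1/(72 + 16) = 1/88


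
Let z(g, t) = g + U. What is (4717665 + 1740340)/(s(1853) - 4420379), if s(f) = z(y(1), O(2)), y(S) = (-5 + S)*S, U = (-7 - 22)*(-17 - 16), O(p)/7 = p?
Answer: -6458005/4419426 ≈ -1.4613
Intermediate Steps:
O(p) = 7*p
U = 957 (U = -29*(-33) = 957)
y(S) = S*(-5 + S)
z(g, t) = 957 + g (z(g, t) = g + 957 = 957 + g)
s(f) = 953 (s(f) = 957 + 1*(-5 + 1) = 957 + 1*(-4) = 957 - 4 = 953)
(4717665 + 1740340)/(s(1853) - 4420379) = (4717665 + 1740340)/(953 - 4420379) = 6458005/(-4419426) = 6458005*(-1/4419426) = -6458005/4419426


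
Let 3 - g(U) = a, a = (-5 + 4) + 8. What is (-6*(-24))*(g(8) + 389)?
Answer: 55440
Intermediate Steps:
a = 7 (a = -1 + 8 = 7)
g(U) = -4 (g(U) = 3 - 1*7 = 3 - 7 = -4)
(-6*(-24))*(g(8) + 389) = (-6*(-24))*(-4 + 389) = 144*385 = 55440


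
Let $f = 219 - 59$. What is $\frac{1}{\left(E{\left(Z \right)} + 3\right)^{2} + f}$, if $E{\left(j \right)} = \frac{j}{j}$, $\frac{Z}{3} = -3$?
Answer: $\frac{1}{176} \approx 0.0056818$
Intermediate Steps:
$Z = -9$ ($Z = 3 \left(-3\right) = -9$)
$E{\left(j \right)} = 1$
$f = 160$
$\frac{1}{\left(E{\left(Z \right)} + 3\right)^{2} + f} = \frac{1}{\left(1 + 3\right)^{2} + 160} = \frac{1}{4^{2} + 160} = \frac{1}{16 + 160} = \frac{1}{176}$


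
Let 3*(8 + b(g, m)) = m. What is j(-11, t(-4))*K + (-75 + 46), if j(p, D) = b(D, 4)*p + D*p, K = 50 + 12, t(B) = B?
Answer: 21737/3 ≈ 7245.7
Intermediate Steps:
b(g, m) = -8 + m/3
K = 62
j(p, D) = -20*p/3 + D*p (j(p, D) = (-8 + (1/3)*4)*p + D*p = (-8 + 4/3)*p + D*p = -20*p/3 + D*p)
j(-11, t(-4))*K + (-75 + 46) = ((1/3)*(-11)*(-20 + 3*(-4)))*62 + (-75 + 46) = ((1/3)*(-11)*(-20 - 12))*62 - 29 = ((1/3)*(-11)*(-32))*62 - 29 = (352/3)*62 - 29 = 21824/3 - 29 = 21737/3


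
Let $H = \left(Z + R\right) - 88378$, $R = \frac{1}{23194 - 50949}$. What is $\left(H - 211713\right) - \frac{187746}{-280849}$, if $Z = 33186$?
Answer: $- \frac{2080509654476094}{7794963995} \approx -2.669 \cdot 10^{5}$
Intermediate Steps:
$R = - \frac{1}{27755}$ ($R = \frac{1}{-27755} = - \frac{1}{27755} \approx -3.603 \cdot 10^{-5}$)
$H = - \frac{1531853961}{27755}$ ($H = \left(33186 - \frac{1}{27755}\right) - 88378 = \frac{921077429}{27755} - 88378 = - \frac{1531853961}{27755} \approx -55192.0$)
$\left(H - 211713\right) - \frac{187746}{-280849} = \left(- \frac{1531853961}{27755} - 211713\right) - \frac{187746}{-280849} = - \frac{7407948276}{27755} - - \frac{187746}{280849} = - \frac{7407948276}{27755} + \frac{187746}{280849} = - \frac{2080509654476094}{7794963995}$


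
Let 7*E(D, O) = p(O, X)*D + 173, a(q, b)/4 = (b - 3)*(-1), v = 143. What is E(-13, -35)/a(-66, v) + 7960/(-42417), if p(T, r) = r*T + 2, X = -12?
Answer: 27736903/23753520 ≈ 1.1677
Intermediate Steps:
p(T, r) = 2 + T*r (p(T, r) = T*r + 2 = 2 + T*r)
a(q, b) = 12 - 4*b (a(q, b) = 4*((b - 3)*(-1)) = 4*((-3 + b)*(-1)) = 4*(3 - b) = 12 - 4*b)
E(D, O) = 173/7 + D*(2 - 12*O)/7 (E(D, O) = ((2 + O*(-12))*D + 173)/7 = ((2 - 12*O)*D + 173)/7 = (D*(2 - 12*O) + 173)/7 = (173 + D*(2 - 12*O))/7 = 173/7 + D*(2 - 12*O)/7)
E(-13, -35)/a(-66, v) + 7960/(-42417) = (173/7 + (2/7)*(-13)*(1 - 6*(-35)))/(12 - 4*143) + 7960/(-42417) = (173/7 + (2/7)*(-13)*(1 + 210))/(12 - 572) + 7960*(-1/42417) = (173/7 + (2/7)*(-13)*211)/(-560) - 7960/42417 = (173/7 - 5486/7)*(-1/560) - 7960/42417 = -759*(-1/560) - 7960/42417 = 759/560 - 7960/42417 = 27736903/23753520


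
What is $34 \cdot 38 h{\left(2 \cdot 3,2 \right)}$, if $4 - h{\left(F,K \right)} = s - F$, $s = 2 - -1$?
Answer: $9044$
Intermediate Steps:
$s = 3$ ($s = 2 + 1 = 3$)
$h{\left(F,K \right)} = 1 + F$ ($h{\left(F,K \right)} = 4 - \left(3 - F\right) = 4 + \left(-3 + F\right) = 1 + F$)
$34 \cdot 38 h{\left(2 \cdot 3,2 \right)} = 34 \cdot 38 \left(1 + 2 \cdot 3\right) = 1292 \left(1 + 6\right) = 1292 \cdot 7 = 9044$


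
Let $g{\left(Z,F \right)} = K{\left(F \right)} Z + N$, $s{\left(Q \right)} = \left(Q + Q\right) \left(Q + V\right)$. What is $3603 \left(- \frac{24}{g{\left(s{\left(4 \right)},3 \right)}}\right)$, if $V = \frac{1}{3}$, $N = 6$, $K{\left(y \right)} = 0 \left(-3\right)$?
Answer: $-14412$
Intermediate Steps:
$K{\left(y \right)} = 0$
$V = \frac{1}{3} \approx 0.33333$
$s{\left(Q \right)} = 2 Q \left(\frac{1}{3} + Q\right)$ ($s{\left(Q \right)} = \left(Q + Q\right) \left(Q + \frac{1}{3}\right) = 2 Q \left(\frac{1}{3} + Q\right)$)
$g{\left(Z,F \right)} = 6$ ($g{\left(Z,F \right)} = 0 Z + 6 = 0 + 6 = 6$)
$3603 \left(- \frac{24}{g{\left(s{\left(4 \right)},3 \right)}}\right) = 3603 \left(- \frac{24}{6}\right) = 3603 \left(\left(-24\right) \frac{1}{6}\right) = 3603 \left(-4\right) = -14412$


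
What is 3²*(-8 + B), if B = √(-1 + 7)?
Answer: -72 + 9*√6 ≈ -49.955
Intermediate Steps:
B = √6 ≈ 2.4495
3²*(-8 + B) = 3²*(-8 + √6) = 9*(-8 + √6) = -72 + 9*√6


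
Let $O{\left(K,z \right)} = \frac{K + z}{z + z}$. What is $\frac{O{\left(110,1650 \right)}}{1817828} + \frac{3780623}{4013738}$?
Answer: $\frac{25771966828141}{27361069953990} \approx 0.94192$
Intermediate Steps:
$O{\left(K,z \right)} = \frac{K + z}{2 z}$
$\frac{O{\left(110,1650 \right)}}{1817828} + \frac{3780623}{4013738} = \frac{\frac{1}{2} \cdot \frac{1}{1650} \left(110 + 1650\right)}{1817828} + \frac{3780623}{4013738} = \frac{1}{2} \cdot \frac{1}{1650} \cdot 1760 \cdot \frac{1}{1817828} + 3780623 \cdot \frac{1}{4013738} = \frac{8}{15} \cdot \frac{1}{1817828} + \frac{3780623}{4013738} = \frac{2}{6816855} + \frac{3780623}{4013738} = \frac{25771966828141}{27361069953990}$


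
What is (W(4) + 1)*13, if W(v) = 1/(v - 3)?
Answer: 26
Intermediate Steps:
W(v) = 1/(-3 + v)
(W(4) + 1)*13 = (1/(-3 + 4) + 1)*13 = (1/1 + 1)*13 = (1 + 1)*13 = 2*13 = 26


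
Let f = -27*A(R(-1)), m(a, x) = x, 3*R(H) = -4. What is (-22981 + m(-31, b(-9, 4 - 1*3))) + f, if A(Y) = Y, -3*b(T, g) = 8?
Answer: -68843/3 ≈ -22948.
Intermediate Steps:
R(H) = -4/3 (R(H) = (⅓)*(-4) = -4/3)
b(T, g) = -8/3 (b(T, g) = -⅓*8 = -8/3)
f = 36 (f = -27*(-4/3) = 36)
(-22981 + m(-31, b(-9, 4 - 1*3))) + f = (-22981 - 8/3) + 36 = -68951/3 + 36 = -68843/3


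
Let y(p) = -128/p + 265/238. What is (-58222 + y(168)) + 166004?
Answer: 76956599/714 ≈ 1.0778e+5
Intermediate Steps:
y(p) = 265/238 - 128/p (y(p) = -128/p + 265*(1/238) = -128/p + 265/238 = 265/238 - 128/p)
(-58222 + y(168)) + 166004 = (-58222 + (265/238 - 128/168)) + 166004 = (-58222 + (265/238 - 128*1/168)) + 166004 = (-58222 + (265/238 - 16/21)) + 166004 = (-58222 + 251/714) + 166004 = -41570257/714 + 166004 = 76956599/714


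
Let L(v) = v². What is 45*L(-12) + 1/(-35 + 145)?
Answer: 712801/110 ≈ 6480.0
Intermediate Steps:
45*L(-12) + 1/(-35 + 145) = 45*(-12)² + 1/(-35 + 145) = 45*144 + 1/110 = 6480 + 1/110 = 712801/110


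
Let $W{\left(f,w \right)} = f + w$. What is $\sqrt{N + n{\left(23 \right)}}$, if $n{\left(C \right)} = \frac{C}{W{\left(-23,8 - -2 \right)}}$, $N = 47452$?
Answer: $\frac{\sqrt{8019089}}{13} \approx 217.83$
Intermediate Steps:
$n{\left(C \right)} = - \frac{C}{13}$ ($n{\left(C \right)} = \frac{C}{-23 + \left(8 - -2\right)} = \frac{C}{-23 + \left(8 + 2\right)} = \frac{C}{-23 + 10} = \frac{C}{-13} = C \left(- \frac{1}{13}\right) = - \frac{C}{13}$)
$\sqrt{N + n{\left(23 \right)}} = \sqrt{47452 - \frac{23}{13}} = \sqrt{\frac{616853}{13}} = \frac{\sqrt{8019089}}{13}$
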